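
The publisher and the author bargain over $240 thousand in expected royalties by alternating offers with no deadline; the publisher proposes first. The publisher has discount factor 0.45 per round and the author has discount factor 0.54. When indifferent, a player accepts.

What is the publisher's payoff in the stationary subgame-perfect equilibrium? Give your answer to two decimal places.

When the publisher proposes, the author accepts any offer worth at least 0.54 times what the author would get by proposing next round; and vice versa.
This gives x = 240 − 0.54y and y = 240 − 0.45x, where x and y are each side's share when it proposes.
Hence (1 − 0.54·0.45)x = 240(1 − 0.54), i.e. 0.757·x = 110.4.
x ≈ 145.8388; the author's share is 240 − x ≈ 94.1612.

145.84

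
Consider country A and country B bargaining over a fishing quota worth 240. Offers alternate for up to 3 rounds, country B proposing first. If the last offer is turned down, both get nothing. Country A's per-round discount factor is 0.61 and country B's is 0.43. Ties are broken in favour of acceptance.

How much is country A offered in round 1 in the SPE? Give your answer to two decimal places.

83.45

Round 3 (country B proposes): rejection yields 0 for country A; country B offers 0 and keeps 240.
Round 2 (country A proposes): country B can get 240 next round, worth 0.43 × 240 = 103.2 now; country A offers that and keeps 136.8.
Round 1 (country B proposes): country A can get 136.8 next round, worth 0.61 × 136.8 = 83.448 now, so country B offers 83.448, keeping 156.552.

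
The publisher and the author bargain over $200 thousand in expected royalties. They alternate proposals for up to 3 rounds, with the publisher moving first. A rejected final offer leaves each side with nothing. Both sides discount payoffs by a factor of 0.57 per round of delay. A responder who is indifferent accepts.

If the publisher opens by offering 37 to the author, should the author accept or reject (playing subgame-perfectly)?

Round 3 (the publisher proposes): rejection yields 0 for the author; the publisher offers 0 and keeps 200.
Round 2 (the author proposes): the publisher can get 200 next round, worth 0.57 × 200 = 114 now, so the author offers 114, keeping 86.
So by rejecting in round 1, the author gets 86 next round, worth 0.57 × 86 = 49.02 now.
Offer 37 < 49.02, so the author rejects.

Reject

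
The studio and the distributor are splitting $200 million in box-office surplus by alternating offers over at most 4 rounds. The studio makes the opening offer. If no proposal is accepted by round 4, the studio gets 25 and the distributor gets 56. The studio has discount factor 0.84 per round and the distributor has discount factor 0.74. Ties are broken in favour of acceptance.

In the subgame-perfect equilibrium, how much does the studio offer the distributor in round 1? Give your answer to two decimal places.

Work backward from the last round.
Round 4 (the distributor proposes): the studio gets 25 if talks fail, so the distributor offers 25 and keeps 175.
Round 3 (the studio proposes): the distributor can get 175 next round, worth 0.74 × 175 = 129.5 now. The studio offers 129.5 and keeps 200 − 129.5 = 70.5.
Round 2 (the distributor proposes): the studio can get 70.5 next round, worth 0.84 × 70.5 = 59.22 now, so the distributor offers 59.22, keeping 140.78.
Round 1 (the studio proposes): the distributor can get 140.78 next round, worth 0.74 × 140.78 = 104.1772 now, so the studio offers 104.1772, keeping 95.8228.

104.18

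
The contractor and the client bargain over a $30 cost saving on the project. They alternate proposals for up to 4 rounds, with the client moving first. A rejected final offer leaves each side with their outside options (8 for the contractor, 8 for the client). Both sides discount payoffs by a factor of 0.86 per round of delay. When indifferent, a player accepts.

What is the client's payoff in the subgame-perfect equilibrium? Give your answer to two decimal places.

12.39

Round 4 (the contractor proposes): the client gets 8 if talks fail, so the contractor offers 8 and keeps 22.
Round 3 (the client proposes): the contractor can get 22 next round, worth 0.86 × 22 = 18.92 now; the client offers that and keeps 11.08.
Round 2 (the contractor proposes): the client can get 11.08 next round, worth 0.86 × 11.08 = 9.5288 now; the contractor offers that and keeps 20.4712.
Round 1 (the client proposes): the contractor can get 20.4712 next round, worth 0.86 × 20.4712 = 17.605232 now, so the client offers 17.605232, keeping 12.394768.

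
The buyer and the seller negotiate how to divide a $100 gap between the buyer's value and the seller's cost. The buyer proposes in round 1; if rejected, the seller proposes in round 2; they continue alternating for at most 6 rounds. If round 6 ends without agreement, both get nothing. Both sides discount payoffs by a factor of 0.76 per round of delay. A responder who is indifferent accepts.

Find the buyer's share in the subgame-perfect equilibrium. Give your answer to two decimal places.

45.87

Round 6 (the seller proposes): rejection yields 0 for the buyer; the seller offers 0 and keeps 100.
Round 5 (the buyer proposes): the seller can get 100 next round, worth 0.76 × 100 = 76 now. The buyer offers 76 and keeps 100 − 76 = 24.
Round 4 (the seller proposes): the buyer can get 24 next round, worth 0.76 × 24 = 18.24 now, so the seller offers 18.24, keeping 81.76.
Round 3 (the buyer proposes): the seller can get 81.76 next round, worth 0.76 × 81.76 = 62.1376 now. The buyer offers 62.1376 and keeps 100 − 62.1376 = 37.8624.
Round 2 (the seller proposes): the buyer can get 37.8624 next round, worth 0.76 × 37.8624 = 28.775424 now, so the seller offers 28.775424, keeping 71.224576.
Round 1 (the buyer proposes): the seller can get 71.224576 next round, worth 0.76 × 71.224576 = 54.13067776 now, so the buyer offers 54.13067776, keeping 45.86932224.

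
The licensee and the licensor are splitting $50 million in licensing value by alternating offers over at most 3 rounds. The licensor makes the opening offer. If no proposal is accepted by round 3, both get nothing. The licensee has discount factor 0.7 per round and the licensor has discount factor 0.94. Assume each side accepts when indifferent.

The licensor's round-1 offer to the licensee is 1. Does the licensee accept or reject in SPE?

Reject

Round 3 (the licensor proposes): rejection yields 0 for the licensee; the licensor offers 0 and keeps 50.
Round 2 (the licensee proposes): the licensor can get 50 next round, worth 0.94 × 50 = 47 now. The licensee offers 47 and keeps 50 − 47 = 3.
So by rejecting in round 1, the licensee gets 3 next round, worth 0.7 × 3 = 2.1 now.
Offer 1 < 2.1, so the licensee rejects.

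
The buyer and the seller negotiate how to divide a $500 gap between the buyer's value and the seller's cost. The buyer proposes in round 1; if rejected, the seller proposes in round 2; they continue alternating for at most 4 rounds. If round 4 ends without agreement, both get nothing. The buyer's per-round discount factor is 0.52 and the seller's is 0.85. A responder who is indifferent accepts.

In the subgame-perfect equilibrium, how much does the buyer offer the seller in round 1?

Round 4 (the seller proposes): the buyer will accept anything ≥ 0, so the seller offers 0 and keeps 500.
Round 3 (the buyer proposes): the seller can get 500 next round, worth 0.85 × 500 = 425 now, so the buyer offers 425, keeping 75.
Round 2 (the seller proposes): the buyer can get 75 next round, worth 0.52 × 75 = 39 now. The seller offers 39 and keeps 500 − 39 = 461.
Round 1 (the buyer proposes): the seller can get 461 next round, worth 0.85 × 461 = 391.85 now. The buyer offers 391.85 and keeps 500 − 391.85 = 108.15.

391.85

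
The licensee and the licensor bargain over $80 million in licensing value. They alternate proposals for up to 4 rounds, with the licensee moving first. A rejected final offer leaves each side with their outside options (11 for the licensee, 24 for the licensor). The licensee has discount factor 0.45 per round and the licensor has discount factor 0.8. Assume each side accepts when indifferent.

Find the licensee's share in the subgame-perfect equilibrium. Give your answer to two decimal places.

Work backward from the last round.
Round 4 (the licensor proposes): the licensee gets 11 if talks fail, so the licensor offers 11 and keeps 69.
Round 3 (the licensee proposes): the licensor can get 69 next round, worth 0.8 × 69 = 55.2 now, so the licensee offers 55.2, keeping 24.8.
Round 2 (the licensor proposes): the licensee can get 24.8 next round, worth 0.45 × 24.8 = 11.16 now, so the licensor offers 11.16, keeping 68.84.
Round 1 (the licensee proposes): the licensor can get 68.84 next round, worth 0.8 × 68.84 = 55.072 now; the licensee offers that and keeps 24.928.

24.93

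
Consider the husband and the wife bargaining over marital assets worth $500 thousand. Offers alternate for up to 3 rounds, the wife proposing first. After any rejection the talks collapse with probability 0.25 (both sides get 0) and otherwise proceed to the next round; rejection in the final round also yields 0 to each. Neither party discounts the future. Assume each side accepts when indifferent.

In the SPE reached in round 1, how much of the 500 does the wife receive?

406.25

By backward induction:
Round 3 (the wife proposes): rejection yields 0 for the husband; the wife offers 0 and keeps 500.
Round 2 (the husband proposes): rejecting gives the wife an expected 0.75 × 500 = 375, so the husband offers 375, keeping 125.
Round 1 (the wife proposes): rejecting gives the husband an expected 0.75 × 125 = 93.75; the wife offers that and keeps 406.25.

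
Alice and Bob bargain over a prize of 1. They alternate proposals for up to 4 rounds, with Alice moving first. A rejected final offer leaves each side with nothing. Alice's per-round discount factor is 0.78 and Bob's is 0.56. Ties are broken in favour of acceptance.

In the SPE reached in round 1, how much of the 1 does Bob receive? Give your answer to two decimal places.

Round 4 (Bob proposes): rejection yields 0 for Alice; Bob offers 0 and keeps 1.
Round 3 (Alice proposes): Bob can get 1 next round, worth 0.56 × 1 = 0.56 now, so Alice offers 0.56, keeping 0.44.
Round 2 (Bob proposes): Alice can get 0.44 next round, worth 0.78 × 0.44 = 0.3432 now, so Bob offers 0.3432, keeping 0.6568.
Round 1 (Alice proposes): Bob can get 0.6568 next round, worth 0.56 × 0.6568 = 0.367808 now. Alice offers 0.367808 and keeps 1 − 0.367808 = 0.632192.

0.37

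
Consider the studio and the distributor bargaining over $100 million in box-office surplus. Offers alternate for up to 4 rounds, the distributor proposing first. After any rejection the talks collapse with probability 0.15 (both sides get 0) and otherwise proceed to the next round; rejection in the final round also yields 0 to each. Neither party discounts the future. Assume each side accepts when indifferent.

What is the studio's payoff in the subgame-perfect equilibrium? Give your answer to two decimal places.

Round 4 (the studio proposes): rejection yields 0 for the distributor; the studio offers 0 and keeps 100.
Round 3 (the distributor proposes): rejecting gives the studio an expected 0.85 × 100 = 85, so the distributor offers 85, keeping 15.
Round 2 (the studio proposes): rejecting gives the distributor an expected 0.85 × 15 = 12.75; the studio offers that and keeps 87.25.
Round 1 (the distributor proposes): rejecting gives the studio an expected 0.85 × 87.25 = 74.1625, so the distributor offers 74.1625, keeping 25.8375.

74.16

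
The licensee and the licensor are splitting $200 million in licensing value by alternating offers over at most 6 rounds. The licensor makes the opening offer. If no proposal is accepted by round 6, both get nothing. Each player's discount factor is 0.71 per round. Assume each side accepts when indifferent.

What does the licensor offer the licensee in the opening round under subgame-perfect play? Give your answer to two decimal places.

Round 6 (the licensee proposes): rejection yields 0 for the licensor; the licensee offers 0 and keeps 200.
Round 5 (the licensor proposes): the licensee can get 200 next round, worth 0.71 × 200 = 142 now, so the licensor offers 142, keeping 58.
Round 4 (the licensee proposes): the licensor can get 58 next round, worth 0.71 × 58 = 41.18 now; the licensee offers that and keeps 158.82.
Round 3 (the licensor proposes): the licensee can get 158.82 next round, worth 0.71 × 158.82 = 112.7622 now; the licensor offers that and keeps 87.2378.
Round 2 (the licensee proposes): the licensor can get 87.2378 next round, worth 0.71 × 87.2378 = 61.938838 now. The licensee offers 61.938838 and keeps 200 − 61.938838 = 138.061162.
Round 1 (the licensor proposes): the licensee can get 138.061162 next round, worth 0.71 × 138.061162 = 98.02342502 now. The licensor offers 98.02342502 and keeps 200 − 98.02342502 = 101.97657498.

98.02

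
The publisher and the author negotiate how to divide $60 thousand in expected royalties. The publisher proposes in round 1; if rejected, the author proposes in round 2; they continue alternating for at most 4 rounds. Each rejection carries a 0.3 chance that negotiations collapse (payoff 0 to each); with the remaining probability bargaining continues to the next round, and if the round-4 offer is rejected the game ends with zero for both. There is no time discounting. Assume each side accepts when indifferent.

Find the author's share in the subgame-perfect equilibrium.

By backward induction:
Round 4 (the author proposes): rejection yields 0 for the publisher; the author offers 0 and keeps 60.
Round 3 (the publisher proposes): rejecting gives the author an expected 0.7 × 60 = 42, so the publisher offers 42, keeping 18.
Round 2 (the author proposes): rejecting gives the publisher an expected 0.7 × 18 = 12.6; the author offers that and keeps 47.4.
Round 1 (the publisher proposes): rejecting gives the author an expected 0.7 × 47.4 = 33.18. The publisher offers 33.18 and keeps 60 − 33.18 = 26.82.

33.18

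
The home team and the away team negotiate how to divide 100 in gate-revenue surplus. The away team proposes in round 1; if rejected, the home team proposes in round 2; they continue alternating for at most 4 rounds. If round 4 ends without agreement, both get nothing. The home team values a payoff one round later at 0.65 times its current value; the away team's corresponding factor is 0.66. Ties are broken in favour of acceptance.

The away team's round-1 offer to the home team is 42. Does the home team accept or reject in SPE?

Round 4 (the home team proposes): the away team will accept anything ≥ 0, so the home team offers 0 and keeps 100.
Round 3 (the away team proposes): the home team can get 100 next round, worth 0.65 × 100 = 65 now; the away team offers that and keeps 35.
Round 2 (the home team proposes): the away team can get 35 next round, worth 0.66 × 35 = 23.1 now. The home team offers 23.1 and keeps 100 − 23.1 = 76.9.
So by rejecting in round 1, the home team gets 76.9 next round, worth 0.65 × 76.9 = 49.985 now.
Offer 42 < 49.985, so the home team rejects.

Reject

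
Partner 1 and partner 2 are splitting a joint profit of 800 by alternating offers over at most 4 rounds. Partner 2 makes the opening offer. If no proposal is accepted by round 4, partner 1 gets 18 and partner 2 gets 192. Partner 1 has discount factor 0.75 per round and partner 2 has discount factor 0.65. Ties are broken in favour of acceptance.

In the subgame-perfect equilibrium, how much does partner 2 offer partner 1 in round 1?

Work backward from the last round.
Round 4 (partner 1 proposes): partner 2 gets 192 if talks fail, so partner 1 offers 192 and keeps 608.
Round 3 (partner 2 proposes): partner 1 can get 608 next round, worth 0.75 × 608 = 456 now. Partner 2 offers 456 and keeps 800 − 456 = 344.
Round 2 (partner 1 proposes): partner 2 can get 344 next round, worth 0.65 × 344 = 223.6 now, so partner 1 offers 223.6, keeping 576.4.
Round 1 (partner 2 proposes): partner 1 can get 576.4 next round, worth 0.75 × 576.4 = 432.3 now; partner 2 offers that and keeps 367.7.

432.3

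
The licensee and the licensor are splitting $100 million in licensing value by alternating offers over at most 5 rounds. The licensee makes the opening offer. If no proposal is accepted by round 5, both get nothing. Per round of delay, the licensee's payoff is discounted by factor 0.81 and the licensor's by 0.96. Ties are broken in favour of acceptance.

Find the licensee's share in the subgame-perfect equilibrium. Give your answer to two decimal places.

67.58

Round 5 (the licensee proposes): rejection yields 0 for the licensor; the licensee offers 0 and keeps 100.
Round 4 (the licensor proposes): the licensee can get 100 next round, worth 0.81 × 100 = 81 now, so the licensor offers 81, keeping 19.
Round 3 (the licensee proposes): the licensor can get 19 next round, worth 0.96 × 19 = 18.24 now; the licensee offers that and keeps 81.76.
Round 2 (the licensor proposes): the licensee can get 81.76 next round, worth 0.81 × 81.76 = 66.2256 now. The licensor offers 66.2256 and keeps 100 − 66.2256 = 33.7744.
Round 1 (the licensee proposes): the licensor can get 33.7744 next round, worth 0.96 × 33.7744 = 32.423424 now. The licensee offers 32.423424 and keeps 100 − 32.423424 = 67.576576.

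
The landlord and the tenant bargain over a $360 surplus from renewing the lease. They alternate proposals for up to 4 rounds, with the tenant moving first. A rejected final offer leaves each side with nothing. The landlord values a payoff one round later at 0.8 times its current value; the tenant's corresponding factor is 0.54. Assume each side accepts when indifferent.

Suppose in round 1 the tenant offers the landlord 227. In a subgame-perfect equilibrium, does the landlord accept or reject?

Reject

Round 4 (the landlord proposes): rejection yields 0 for the tenant; the landlord offers 0 and keeps 360.
Round 3 (the tenant proposes): the landlord can get 360 next round, worth 0.8 × 360 = 288 now; the tenant offers that and keeps 72.
Round 2 (the landlord proposes): the tenant can get 72 next round, worth 0.54 × 72 = 38.88 now, so the landlord offers 38.88, keeping 321.12.
So by rejecting in round 1, the landlord gets 321.12 next round, worth 0.8 × 321.12 = 256.896 now.
Offer 227 < 256.896, so the landlord rejects.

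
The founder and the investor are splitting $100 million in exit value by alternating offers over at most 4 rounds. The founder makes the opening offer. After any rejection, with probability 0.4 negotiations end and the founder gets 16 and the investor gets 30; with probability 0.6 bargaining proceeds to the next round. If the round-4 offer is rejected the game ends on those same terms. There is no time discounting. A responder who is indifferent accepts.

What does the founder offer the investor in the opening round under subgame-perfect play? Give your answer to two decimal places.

Round 4 (the investor proposes): the founder gets 16 if talks fail, so the investor offers 16 and keeps 84.
Round 3 (the founder proposes): rejecting gives the investor an expected 0.6 × 84 + 0.4 × 30 = 62.4. The founder offers 62.4 and keeps 100 − 62.4 = 37.6.
Round 2 (the investor proposes): rejecting gives the founder an expected 0.6 × 37.6 + 0.4 × 16 = 28.96; the investor offers that and keeps 71.04.
Round 1 (the founder proposes): rejecting gives the investor an expected 0.6 × 71.04 + 0.4 × 30 = 54.624, so the founder offers 54.624, keeping 45.376.

54.62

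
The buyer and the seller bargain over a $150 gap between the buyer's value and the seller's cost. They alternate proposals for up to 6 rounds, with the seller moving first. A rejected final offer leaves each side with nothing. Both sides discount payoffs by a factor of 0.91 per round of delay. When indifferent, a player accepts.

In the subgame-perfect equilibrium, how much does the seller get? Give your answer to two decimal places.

Round 6 (the buyer proposes): rejection yields 0 for the seller; the buyer offers 0 and keeps 150.
Round 5 (the seller proposes): the buyer can get 150 next round, worth 0.91 × 150 = 136.5 now, so the seller offers 136.5, keeping 13.5.
Round 4 (the buyer proposes): the seller can get 13.5 next round, worth 0.91 × 13.5 = 12.285 now, so the buyer offers 12.285, keeping 137.715.
Round 3 (the seller proposes): the buyer can get 137.715 next round, worth 0.91 × 137.715 = 125.32065 now, so the seller offers 125.32065, keeping 24.67935.
Round 2 (the buyer proposes): the seller can get 24.67935 next round, worth 0.91 × 24.67935 = 22.4582085 now; the buyer offers that and keeps 127.5417915.
Round 1 (the seller proposes): the buyer can get 127.5417915 next round, worth 0.91 × 127.5417915 = 116.063030265 now; the seller offers that and keeps 33.936969735.

33.94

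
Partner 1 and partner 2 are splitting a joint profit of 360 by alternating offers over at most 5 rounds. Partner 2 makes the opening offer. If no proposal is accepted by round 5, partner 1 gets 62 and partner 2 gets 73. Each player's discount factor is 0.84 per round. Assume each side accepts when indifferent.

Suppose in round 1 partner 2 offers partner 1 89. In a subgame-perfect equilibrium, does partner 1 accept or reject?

Work out partner 1's continuation value if the offer is rejected.
Round 5 (partner 2 proposes): partner 1 gets 62 if talks fail, so partner 2 offers 62 and keeps 298.
Round 4 (partner 1 proposes): partner 2 can get 298 next round, worth 0.84 × 298 = 250.32 now. Partner 1 offers 250.32 and keeps 360 − 250.32 = 109.68.
Round 3 (partner 2 proposes): partner 1 can get 109.68 next round, worth 0.84 × 109.68 = 92.1312 now. Partner 2 offers 92.1312 and keeps 360 − 92.1312 = 267.8688.
Round 2 (partner 1 proposes): partner 2 can get 267.8688 next round, worth 0.84 × 267.8688 = 225.009792 now. Partner 1 offers 225.009792 and keeps 360 − 225.009792 = 134.990208.
So by rejecting in round 1, partner 1 gets 134.990208 next round, worth 0.84 × 134.990208 = 113.39177472 now.
Offer 89 < 113.39177472, so partner 1 rejects.

Reject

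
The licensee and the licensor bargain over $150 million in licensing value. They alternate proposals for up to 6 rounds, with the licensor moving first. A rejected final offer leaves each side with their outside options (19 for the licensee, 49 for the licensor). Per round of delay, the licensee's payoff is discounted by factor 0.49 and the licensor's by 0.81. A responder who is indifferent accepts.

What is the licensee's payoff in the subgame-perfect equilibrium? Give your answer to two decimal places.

Work backward from the last round.
Round 6 (the licensee proposes): the licensor gets 49 if talks fail, so the licensee offers 49 and keeps 101.
Round 5 (the licensor proposes): the licensee can get 101 next round, worth 0.49 × 101 = 49.49 now; the licensor offers that and keeps 100.51.
Round 4 (the licensee proposes): the licensor can get 100.51 next round, worth 0.81 × 100.51 = 81.4131 now; the licensee offers that and keeps 68.5869.
Round 3 (the licensor proposes): the licensee can get 68.5869 next round, worth 0.49 × 68.5869 = 33.607581 now. The licensor offers 33.607581 and keeps 150 − 33.607581 = 116.392419.
Round 2 (the licensee proposes): the licensor can get 116.392419 next round, worth 0.81 × 116.392419 = 94.27785939 now. The licensee offers 94.27785939 and keeps 150 − 94.27785939 = 55.72214061.
Round 1 (the licensor proposes): the licensee can get 55.72214061 next round, worth 0.49 × 55.72214061 = 27.3038488989 now; the licensor offers that and keeps 122.6961511011.

27.30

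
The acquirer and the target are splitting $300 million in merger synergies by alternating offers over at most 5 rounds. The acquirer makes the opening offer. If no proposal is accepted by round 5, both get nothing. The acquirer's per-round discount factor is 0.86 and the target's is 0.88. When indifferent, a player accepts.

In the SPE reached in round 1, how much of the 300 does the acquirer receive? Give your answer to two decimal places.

235.07

Round 5 (the acquirer proposes): the target will accept anything ≥ 0, so the acquirer offers 0 and keeps 300.
Round 4 (the target proposes): the acquirer can get 300 next round, worth 0.86 × 300 = 258 now; the target offers that and keeps 42.
Round 3 (the acquirer proposes): the target can get 42 next round, worth 0.88 × 42 = 36.96 now, so the acquirer offers 36.96, keeping 263.04.
Round 2 (the target proposes): the acquirer can get 263.04 next round, worth 0.86 × 263.04 = 226.2144 now. The target offers 226.2144 and keeps 300 − 226.2144 = 73.7856.
Round 1 (the acquirer proposes): the target can get 73.7856 next round, worth 0.88 × 73.7856 = 64.931328 now. The acquirer offers 64.931328 and keeps 300 − 64.931328 = 235.068672.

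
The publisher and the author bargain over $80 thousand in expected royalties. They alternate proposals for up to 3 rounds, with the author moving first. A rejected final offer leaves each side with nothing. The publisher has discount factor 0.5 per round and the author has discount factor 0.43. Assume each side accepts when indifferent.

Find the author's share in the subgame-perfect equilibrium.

57.2

Work backward from the last round.
Round 3 (the author proposes): rejection yields 0 for the publisher; the author offers 0 and keeps 80.
Round 2 (the publisher proposes): the author can get 80 next round, worth 0.43 × 80 = 34.4 now. The publisher offers 34.4 and keeps 80 − 34.4 = 45.6.
Round 1 (the author proposes): the publisher can get 45.6 next round, worth 0.5 × 45.6 = 22.8 now, so the author offers 22.8, keeping 57.2.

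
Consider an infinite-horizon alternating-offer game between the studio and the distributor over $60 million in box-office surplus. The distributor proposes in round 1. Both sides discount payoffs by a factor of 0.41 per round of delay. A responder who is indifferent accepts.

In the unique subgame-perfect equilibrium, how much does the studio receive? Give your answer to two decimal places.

17.45

When the distributor proposes, the studio accepts any offer worth at least 0.41 times what the studio would get by proposing next round; and vice versa.
This gives x = 60 − 0.41y and y = 60 − 0.41x, where x and y are each side's share when it proposes.
Hence (1 − 0.41·0.41)x = 60(1 − 0.41), i.e. 0.8319·x = 35.4.
x ≈ 42.5532; the studio's share is 60 − x ≈ 17.4468.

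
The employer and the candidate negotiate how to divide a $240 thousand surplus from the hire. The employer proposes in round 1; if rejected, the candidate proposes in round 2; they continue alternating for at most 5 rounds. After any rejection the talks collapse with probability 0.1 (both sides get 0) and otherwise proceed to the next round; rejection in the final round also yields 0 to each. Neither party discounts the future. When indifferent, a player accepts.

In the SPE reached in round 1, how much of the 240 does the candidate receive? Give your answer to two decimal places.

Round 5 (the employer proposes): the candidate will accept anything ≥ 0, so the employer offers 0 and keeps 240.
Round 4 (the candidate proposes): rejecting gives the employer an expected 0.9 × 240 = 216. The candidate offers 216 and keeps 240 − 216 = 24.
Round 3 (the employer proposes): rejecting gives the candidate an expected 0.9 × 24 = 21.6; the employer offers that and keeps 218.4.
Round 2 (the candidate proposes): rejecting gives the employer an expected 0.9 × 218.4 = 196.56. The candidate offers 196.56 and keeps 240 − 196.56 = 43.44.
Round 1 (the employer proposes): rejecting gives the candidate an expected 0.9 × 43.44 = 39.096; the employer offers that and keeps 200.904.

39.10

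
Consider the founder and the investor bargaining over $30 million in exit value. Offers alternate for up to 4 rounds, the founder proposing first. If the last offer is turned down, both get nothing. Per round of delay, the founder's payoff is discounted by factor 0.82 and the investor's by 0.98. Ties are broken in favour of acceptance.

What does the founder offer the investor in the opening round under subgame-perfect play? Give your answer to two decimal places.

28.92

Round 4 (the investor proposes): the founder will accept anything ≥ 0, so the investor offers 0 and keeps 30.
Round 3 (the founder proposes): the investor can get 30 next round, worth 0.98 × 30 = 29.4 now. The founder offers 29.4 and keeps 30 − 29.4 = 0.6.
Round 2 (the investor proposes): the founder can get 0.6 next round, worth 0.82 × 0.6 = 0.492 now; the investor offers that and keeps 29.508.
Round 1 (the founder proposes): the investor can get 29.508 next round, worth 0.98 × 29.508 = 28.91784 now; the founder offers that and keeps 1.08216.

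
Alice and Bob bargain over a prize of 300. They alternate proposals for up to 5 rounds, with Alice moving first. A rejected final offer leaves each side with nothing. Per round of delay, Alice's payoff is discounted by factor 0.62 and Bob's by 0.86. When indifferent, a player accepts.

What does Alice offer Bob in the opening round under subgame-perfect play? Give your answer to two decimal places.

150.31

Round 5 (Alice proposes): rejection yields 0 for Bob; Alice offers 0 and keeps 300.
Round 4 (Bob proposes): Alice can get 300 next round, worth 0.62 × 300 = 186 now; Bob offers that and keeps 114.
Round 3 (Alice proposes): Bob can get 114 next round, worth 0.86 × 114 = 98.04 now, so Alice offers 98.04, keeping 201.96.
Round 2 (Bob proposes): Alice can get 201.96 next round, worth 0.62 × 201.96 = 125.2152 now; Bob offers that and keeps 174.7848.
Round 1 (Alice proposes): Bob can get 174.7848 next round, worth 0.86 × 174.7848 = 150.314928 now, so Alice offers 150.314928, keeping 149.685072.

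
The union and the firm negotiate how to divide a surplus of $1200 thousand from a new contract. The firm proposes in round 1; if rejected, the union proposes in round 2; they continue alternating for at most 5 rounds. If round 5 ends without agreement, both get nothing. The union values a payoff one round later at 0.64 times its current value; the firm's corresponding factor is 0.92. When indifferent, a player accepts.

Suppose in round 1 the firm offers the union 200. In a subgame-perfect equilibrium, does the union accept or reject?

Round 5 (the firm proposes): rejection yields 0 for the union; the firm offers 0 and keeps 1200.
Round 4 (the union proposes): the firm can get 1200 next round, worth 0.92 × 1200 = 1104 now. The union offers 1104 and keeps 1200 − 1104 = 96.
Round 3 (the firm proposes): the union can get 96 next round, worth 0.64 × 96 = 61.44 now. The firm offers 61.44 and keeps 1200 − 61.44 = 1138.56.
Round 2 (the union proposes): the firm can get 1138.56 next round, worth 0.92 × 1138.56 = 1047.4752 now; the union offers that and keeps 152.5248.
So by rejecting in round 1, the union gets 152.5248 next round, worth 0.64 × 152.5248 = 97.615872 now.
Offer 200 ≥ 97.615872, so the union accepts.

Accept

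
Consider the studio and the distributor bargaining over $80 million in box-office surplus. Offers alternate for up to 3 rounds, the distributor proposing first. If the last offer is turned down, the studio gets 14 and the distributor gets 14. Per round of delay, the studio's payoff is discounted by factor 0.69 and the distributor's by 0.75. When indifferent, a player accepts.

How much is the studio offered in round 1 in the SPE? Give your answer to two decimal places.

By backward induction:
Round 3 (the distributor proposes): the studio gets 14 if talks fail, so the distributor offers 14 and keeps 66.
Round 2 (the studio proposes): the distributor can get 66 next round, worth 0.75 × 66 = 49.5 now, so the studio offers 49.5, keeping 30.5.
Round 1 (the distributor proposes): the studio can get 30.5 next round, worth 0.69 × 30.5 = 21.045 now, so the distributor offers 21.045, keeping 58.955.

21.05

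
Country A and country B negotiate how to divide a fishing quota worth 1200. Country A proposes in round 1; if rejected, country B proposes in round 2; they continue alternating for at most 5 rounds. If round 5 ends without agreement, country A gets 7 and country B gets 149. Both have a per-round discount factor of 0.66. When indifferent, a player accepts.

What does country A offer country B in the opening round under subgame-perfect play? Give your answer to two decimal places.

414.85

Round 5 (country A proposes): country B gets 149 if talks fail, so country A offers 149 and keeps 1051.
Round 4 (country B proposes): country A can get 1051 next round, worth 0.66 × 1051 = 693.66 now, so country B offers 693.66, keeping 506.34.
Round 3 (country A proposes): country B can get 506.34 next round, worth 0.66 × 506.34 = 334.1844 now; country A offers that and keeps 865.8156.
Round 2 (country B proposes): country A can get 865.8156 next round, worth 0.66 × 865.8156 = 571.438296 now; country B offers that and keeps 628.561704.
Round 1 (country A proposes): country B can get 628.561704 next round, worth 0.66 × 628.561704 = 414.85072464 now; country A offers that and keeps 785.14927536.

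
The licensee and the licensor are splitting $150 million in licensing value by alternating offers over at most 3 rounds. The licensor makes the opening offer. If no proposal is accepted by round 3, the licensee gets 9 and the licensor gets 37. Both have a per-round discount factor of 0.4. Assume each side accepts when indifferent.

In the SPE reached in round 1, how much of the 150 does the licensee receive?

Round 3 (the licensor proposes): the licensee gets 9 if talks fail, so the licensor offers 9 and keeps 141.
Round 2 (the licensee proposes): the licensor can get 141 next round, worth 0.4 × 141 = 56.4 now, so the licensee offers 56.4, keeping 93.6.
Round 1 (the licensor proposes): the licensee can get 93.6 next round, worth 0.4 × 93.6 = 37.44 now, so the licensor offers 37.44, keeping 112.56.

37.44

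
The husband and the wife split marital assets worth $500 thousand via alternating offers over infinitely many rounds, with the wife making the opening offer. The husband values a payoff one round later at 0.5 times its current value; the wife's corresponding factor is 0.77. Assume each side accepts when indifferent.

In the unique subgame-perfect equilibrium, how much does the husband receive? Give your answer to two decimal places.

When the wife proposes, the husband accepts any offer worth at least 0.5 times what the husband would get by proposing next round; and vice versa.
This gives x = 500 − 0.5y and y = 500 − 0.77x, where x and y are each side's share when it proposes.
Hence (1 − 0.5·0.77)x = 500(1 − 0.5), i.e. 0.615·x = 250.
x ≈ 406.5041; the husband's share is 500 − x ≈ 93.4959.

93.50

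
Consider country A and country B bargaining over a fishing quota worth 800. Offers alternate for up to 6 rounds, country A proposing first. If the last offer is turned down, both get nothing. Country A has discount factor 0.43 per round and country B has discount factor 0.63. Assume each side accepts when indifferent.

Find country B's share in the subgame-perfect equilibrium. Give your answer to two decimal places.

402.09

Round 6 (country B proposes): rejection yields 0 for country A; country B offers 0 and keeps 800.
Round 5 (country A proposes): country B can get 800 next round, worth 0.63 × 800 = 504 now; country A offers that and keeps 296.
Round 4 (country B proposes): country A can get 296 next round, worth 0.43 × 296 = 127.28 now. Country B offers 127.28 and keeps 800 − 127.28 = 672.72.
Round 3 (country A proposes): country B can get 672.72 next round, worth 0.63 × 672.72 = 423.8136 now; country A offers that and keeps 376.1864.
Round 2 (country B proposes): country A can get 376.1864 next round, worth 0.43 × 376.1864 = 161.760152 now. Country B offers 161.760152 and keeps 800 − 161.760152 = 638.239848.
Round 1 (country A proposes): country B can get 638.239848 next round, worth 0.63 × 638.239848 = 402.09110424 now; country A offers that and keeps 397.90889576.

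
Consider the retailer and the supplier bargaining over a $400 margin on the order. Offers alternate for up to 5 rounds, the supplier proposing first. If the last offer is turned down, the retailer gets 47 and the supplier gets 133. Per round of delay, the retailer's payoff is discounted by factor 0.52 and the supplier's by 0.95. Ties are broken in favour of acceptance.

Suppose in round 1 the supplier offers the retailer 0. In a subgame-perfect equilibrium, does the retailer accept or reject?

Round 5 (the supplier proposes): the retailer gets 47 if talks fail, so the supplier offers 47 and keeps 353.
Round 4 (the retailer proposes): the supplier can get 353 next round, worth 0.95 × 353 = 335.35 now, so the retailer offers 335.35, keeping 64.65.
Round 3 (the supplier proposes): the retailer can get 64.65 next round, worth 0.52 × 64.65 = 33.618 now. The supplier offers 33.618 and keeps 400 − 33.618 = 366.382.
Round 2 (the retailer proposes): the supplier can get 366.382 next round, worth 0.95 × 366.382 = 348.0629 now, so the retailer offers 348.0629, keeping 51.9371.
So by rejecting in round 1, the retailer gets 51.9371 next round, worth 0.52 × 51.9371 = 27.007292 now.
Offer 0 < 27.007292, so the retailer rejects.

Reject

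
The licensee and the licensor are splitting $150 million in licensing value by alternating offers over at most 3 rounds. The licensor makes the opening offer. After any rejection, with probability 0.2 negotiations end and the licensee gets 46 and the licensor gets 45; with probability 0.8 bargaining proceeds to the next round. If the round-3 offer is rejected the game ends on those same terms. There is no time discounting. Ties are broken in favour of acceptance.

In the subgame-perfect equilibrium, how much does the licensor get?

Round 3 (the licensor proposes): the licensee gets 46 if talks fail, so the licensor offers 46 and keeps 104.
Round 2 (the licensee proposes): rejecting gives the licensor an expected 0.8 × 104 + 0.2 × 45 = 92.2. The licensee offers 92.2 and keeps 150 − 92.2 = 57.8.
Round 1 (the licensor proposes): rejecting gives the licensee an expected 0.8 × 57.8 + 0.2 × 46 = 55.44; the licensor offers that and keeps 94.56.

94.56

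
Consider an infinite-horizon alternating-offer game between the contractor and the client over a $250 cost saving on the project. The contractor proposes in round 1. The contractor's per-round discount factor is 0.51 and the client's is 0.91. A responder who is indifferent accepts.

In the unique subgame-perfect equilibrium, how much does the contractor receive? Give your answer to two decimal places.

41.99

When the contractor proposes, the client accepts any offer worth at least 0.91 times what the client would get by proposing next round; and vice versa.
This gives x = 250 − 0.91y and y = 250 − 0.51x, where x and y are each side's share when it proposes.
Hence (1 − 0.91·0.51)x = 250(1 − 0.91), i.e. 0.5359·x = 22.5.
x ≈ 41.9854; the client's share is 250 − x ≈ 208.0146.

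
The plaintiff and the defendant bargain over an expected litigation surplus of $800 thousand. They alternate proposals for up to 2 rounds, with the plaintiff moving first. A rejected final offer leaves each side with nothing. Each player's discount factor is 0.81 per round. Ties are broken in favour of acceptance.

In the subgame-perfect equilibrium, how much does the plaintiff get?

152

Round 2 (the defendant proposes): rejection yields 0 for the plaintiff; the defendant offers 0 and keeps 800.
Round 1 (the plaintiff proposes): the defendant can get 800 next round, worth 0.81 × 800 = 648 now, so the plaintiff offers 648, keeping 152.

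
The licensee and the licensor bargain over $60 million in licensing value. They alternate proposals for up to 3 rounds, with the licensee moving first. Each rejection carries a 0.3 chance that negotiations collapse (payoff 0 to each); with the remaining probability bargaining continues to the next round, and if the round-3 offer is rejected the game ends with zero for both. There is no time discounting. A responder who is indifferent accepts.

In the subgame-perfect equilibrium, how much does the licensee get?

Round 3 (the licensee proposes): rejection yields 0 for the licensor; the licensee offers 0 and keeps 60.
Round 2 (the licensor proposes): rejecting gives the licensee an expected 0.7 × 60 = 42, so the licensor offers 42, keeping 18.
Round 1 (the licensee proposes): rejecting gives the licensor an expected 0.7 × 18 = 12.6, so the licensee offers 12.6, keeping 47.4.

47.4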